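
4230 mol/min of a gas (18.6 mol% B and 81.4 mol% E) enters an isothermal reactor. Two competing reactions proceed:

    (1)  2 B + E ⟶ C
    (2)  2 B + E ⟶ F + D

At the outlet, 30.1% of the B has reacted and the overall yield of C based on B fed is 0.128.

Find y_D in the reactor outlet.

Yield of C: 1ξ₁ / 786.8 = 0.128 → ξ₁ = 100.7 mol/min.
Conversion of B: 2ξ₁ + 2ξ₂ = 0.301 × 786.8 = 236.8 → ξ₂ = 17.7 mol/min.
Outlet amounts (n = n₀ + Σ ν·ξ):
  B: 786.8 − 2(100.7) − 2(17.7) = 550
  E: 3443 − 1(100.7) − 1(17.7) = 3325
  C: 0 + 1(100.7) = 100.7
  F: 0 + 1(17.7) = 17.7
  D: 0 + 1(17.7) = 17.7
Total out = 4011 mol/min; y_D = 17.7 / 4011 = 0.004414.

0.00441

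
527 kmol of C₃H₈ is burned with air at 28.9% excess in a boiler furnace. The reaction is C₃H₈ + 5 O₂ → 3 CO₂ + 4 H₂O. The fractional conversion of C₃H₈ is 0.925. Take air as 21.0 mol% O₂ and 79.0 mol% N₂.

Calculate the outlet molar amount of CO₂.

1460 kmol

Stoichiometric O₂ = 5 × 527 = 2635 kmol; O₂ fed = 2635 × 1.289 = 3397 kmol.
N₂ fed = 3397 × 79/21 = 12780 kmol.
Fuel reacted = 0.925 × 527 → ξ = 487.5 kmol.
Outlet (n = n₀ + ν ξ):
  C₃H₈: 527 − 1(487.5) = 39.52
  O₂: 3397 − 5(487.5) = 959.1
  N₂: 12780 (inert)
  CO₂: 0 + 3(487.5) = 1462
  H₂O: 0 + 4(487.5) = 1950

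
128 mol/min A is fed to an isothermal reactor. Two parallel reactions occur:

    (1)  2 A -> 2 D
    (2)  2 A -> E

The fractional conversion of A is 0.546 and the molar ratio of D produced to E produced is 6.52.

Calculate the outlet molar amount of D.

53.5 mol/min

Conversion of A: A consumed = 0.546 × 128 = 69.89 mol/min = 2ξ₁ + 2ξ₂.
Selectivity: 2ξ₁ / (1ξ₂) = 6.52 → ξ₁ = 3.26 ξ₂.
Substitute: (2·3.26 + 2) ξ₂ = 69.89 → ξ₂ = 8.203 mol/min, ξ₁ = 26.74 mol/min.
Outlet amounts (n = n₀ + Σ ν·ξ):
  A: 128 − 2(26.74) − 2(8.203) = 58.11
  D: 0 + 2(26.74) = 53.48
  E: 0 + 1(8.203) = 8.203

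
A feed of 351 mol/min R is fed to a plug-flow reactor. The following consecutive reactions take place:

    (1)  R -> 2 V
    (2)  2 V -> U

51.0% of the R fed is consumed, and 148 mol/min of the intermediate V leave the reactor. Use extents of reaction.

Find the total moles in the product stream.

425 mol/min

Conversion of R: R consumed = 1ξ₁ = 0.51 × 351 → ξ₁ = 179 mol/min.
V balance: n_V = 0 + 2ξ₁ − 2ξ₂ = 148 → ξ₂ = (2·179 − 148)/2 = 105 mol/min.
Outlet amounts (n = n₀ + Σ ν·ξ):
  R: 351 − 1(179) = 172
  V: 0 + 2(179) − 2(105) = 148
  U: 0 + 1(105) = 105
Total out = 172 + 148 + 105 = 425 mol/min.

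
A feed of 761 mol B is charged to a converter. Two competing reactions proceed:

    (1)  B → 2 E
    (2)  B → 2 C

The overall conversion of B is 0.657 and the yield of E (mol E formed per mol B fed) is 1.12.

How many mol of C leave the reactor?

148 mol

Yield of E: 2ξ₁ / 761 = 1.12 → ξ₁ = 426.2 mol.
Conversion of B: 1ξ₁ + 1ξ₂ = 0.657 × 761 = 500 → ξ₂ = 73.82 mol.
Outlet amounts (n = n₀ + Σ ν·ξ):
  B: 761 − 1(426.2) − 1(73.82) = 261
  E: 0 + 2(426.2) = 852.3
  C: 0 + 2(73.82) = 147.6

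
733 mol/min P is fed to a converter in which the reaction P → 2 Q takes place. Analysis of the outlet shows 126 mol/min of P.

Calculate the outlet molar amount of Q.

1210 mol/min

For P: n = n₀ − 1ξ → 126 = 733 − 1ξ, giving ξ = 607 mol/min.
Outlet amounts (n = n₀ + ν ξ):
  P: 733 − 1(607) = 126
  Q: 0 + 2(607) = 1214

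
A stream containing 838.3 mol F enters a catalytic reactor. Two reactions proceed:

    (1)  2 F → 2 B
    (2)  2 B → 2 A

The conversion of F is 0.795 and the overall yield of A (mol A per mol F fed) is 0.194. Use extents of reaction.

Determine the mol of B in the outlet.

Conversion of F: F consumed = 2ξ₁ = 0.795 × 838.3 → ξ₁ = 333.2 mol.
Yield of A: 2ξ₂ / 838.3 = 0.194 → ξ₂ = 81.32 mol.
Outlet amounts (n = n₀ + Σ ν·ξ):
  F: 838.3 − 2(333.2) = 171.9
  B: 0 + 2(333.2) − 2(81.32) = 503.8
  A: 0 + 2(81.32) = 162.6

504 mol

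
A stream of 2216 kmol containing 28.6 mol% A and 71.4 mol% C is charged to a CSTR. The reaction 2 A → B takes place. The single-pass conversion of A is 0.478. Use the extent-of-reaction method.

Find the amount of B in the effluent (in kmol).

A reacted = 0.478 × 633.8 = 302.9 kmol; ν_A = −2, so ξ = 302.9/2 = 151.5 kmol.
Outlet amounts (n = n₀ + ν ξ):
  A: 633.8 − 2(151.5) = 330.8
  B: 0 + 1(151.5) = 151.5
  C: 1582 (inert)

151 kmol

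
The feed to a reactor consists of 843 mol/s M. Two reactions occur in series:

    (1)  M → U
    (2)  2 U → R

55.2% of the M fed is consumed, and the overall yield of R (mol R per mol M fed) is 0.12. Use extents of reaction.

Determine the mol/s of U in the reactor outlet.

263 mol/s

Conversion of M: M consumed = 1ξ₁ = 0.552 × 843 → ξ₁ = 465.3 mol/s.
Yield of R: 1ξ₂ / 843 = 0.12 → ξ₂ = 101.2 mol/s.
Outlet amounts (n = n₀ + Σ ν·ξ):
  M: 843 − 1(465.3) = 377.7
  U: 0 + 1(465.3) − 2(101.2) = 263
  R: 0 + 1(101.2) = 101.2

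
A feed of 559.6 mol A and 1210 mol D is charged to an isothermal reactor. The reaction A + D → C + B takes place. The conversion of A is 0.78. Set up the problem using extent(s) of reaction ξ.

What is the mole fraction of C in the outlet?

A reacted = 0.78 × 559.6 = 436.5 mol; ν_A = −1, so ξ = 436.5/1 = 436.5 mol.
Outlet amounts (n = n₀ + ν ξ):
  A: 559.6 − 1(436.5) = 123.1
  D: 1210 − 1(436.5) = 773.5
  C: 0 + 1(436.5) = 436.5
  B: 0 + 1(436.5) = 436.5
Total out = 1770 mol; y_C = 436.5 / 1770 = 0.2467.

0.247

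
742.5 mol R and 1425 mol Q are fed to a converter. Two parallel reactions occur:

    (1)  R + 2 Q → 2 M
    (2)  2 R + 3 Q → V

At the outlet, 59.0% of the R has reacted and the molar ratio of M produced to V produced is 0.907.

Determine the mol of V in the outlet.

179 mol

Conversion of R: R consumed = 0.59 × 742.5 = 438.1 mol = 1ξ₁ + 2ξ₂.
Selectivity: 2ξ₁ / (1ξ₂) = 0.907 → ξ₁ = 0.4535 ξ₂.
Substitute: (1·0.4535 + 2) ξ₂ = 438.1 → ξ₂ = 178.6 mol, ξ₁ = 80.97 mol.
Outlet amounts (n = n₀ + Σ ν·ξ):
  R: 742.5 − 1(80.97) − 2(178.6) = 304.4
  Q: 1425 − 2(80.97) − 3(178.6) = 727.4
  M: 0 + 2(80.97) = 161.9
  V: 0 + 1(178.6) = 178.6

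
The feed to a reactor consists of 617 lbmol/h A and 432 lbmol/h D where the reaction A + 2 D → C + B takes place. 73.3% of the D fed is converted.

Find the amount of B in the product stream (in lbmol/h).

158 lbmol/h

D reacted = 0.733 × 432 = 316.7 lbmol/h; ν_D = −2, so ξ = 316.7/2 = 158.3 lbmol/h.
Outlet amounts (n = n₀ + ν ξ):
  A: 617 − 1(158.3) = 458.7
  D: 432 − 2(158.3) = 115.3
  C: 0 + 1(158.3) = 158.3
  B: 0 + 1(158.3) = 158.3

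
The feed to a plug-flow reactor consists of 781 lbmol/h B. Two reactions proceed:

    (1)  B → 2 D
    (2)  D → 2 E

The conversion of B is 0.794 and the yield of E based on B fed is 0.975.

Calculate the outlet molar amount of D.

859 lbmol/h

Conversion of B: B consumed = 1ξ₁ = 0.794 × 781 → ξ₁ = 620.1 lbmol/h.
Yield of E: 2ξ₂ / 781 = 0.975 → ξ₂ = 380.7 lbmol/h.
Outlet amounts (n = n₀ + Σ ν·ξ):
  B: 781 − 1(620.1) = 160.9
  D: 0 + 2(620.1) − 1(380.7) = 859.5
  E: 0 + 2(380.7) = 761.5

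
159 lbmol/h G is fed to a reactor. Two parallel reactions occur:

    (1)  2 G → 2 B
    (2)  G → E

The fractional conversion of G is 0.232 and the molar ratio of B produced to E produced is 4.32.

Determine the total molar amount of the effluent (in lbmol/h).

Conversion of G: G consumed = 0.232 × 159 = 36.89 lbmol/h = 2ξ₁ + 1ξ₂.
Selectivity: 2ξ₁ / (1ξ₂) = 4.32 → ξ₁ = 2.16 ξ₂.
Substitute: (2·2.16 + 1) ξ₂ = 36.89 → ξ₂ = 6.934 lbmol/h, ξ₁ = 14.98 lbmol/h.
Outlet amounts (n = n₀ + Σ ν·ξ):
  G: 159 − 2(14.98) − 1(6.934) = 122.1
  B: 0 + 2(14.98) = 29.95
  E: 0 + 1(6.934) = 6.934
Total out = 122.1 + 29.95 + 6.934 = 159 lbmol/h.

159 lbmol/h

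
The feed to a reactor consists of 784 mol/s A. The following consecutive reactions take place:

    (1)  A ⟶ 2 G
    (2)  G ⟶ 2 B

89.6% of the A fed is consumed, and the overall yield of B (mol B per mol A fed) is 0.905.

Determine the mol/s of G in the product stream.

1050 mol/s

Conversion of A: A consumed = 1ξ₁ = 0.896 × 784 → ξ₁ = 702.5 mol/s.
Yield of B: 2ξ₂ / 784 = 0.905 → ξ₂ = 354.8 mol/s.
Outlet amounts (n = n₀ + Σ ν·ξ):
  A: 784 − 1(702.5) = 81.54
  G: 0 + 2(702.5) − 1(354.8) = 1050
  B: 0 + 2(354.8) = 709.5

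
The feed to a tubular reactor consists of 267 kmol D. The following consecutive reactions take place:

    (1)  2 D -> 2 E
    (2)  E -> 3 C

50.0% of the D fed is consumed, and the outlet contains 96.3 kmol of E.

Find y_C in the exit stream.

Conversion of D: D consumed = 2ξ₁ = 0.5 × 267 → ξ₁ = 66.75 kmol.
E balance: n_E = 0 + 2ξ₁ − 1ξ₂ = 96.3 → ξ₂ = (2·66.75 − 96.3)/1 = 37.2 kmol.
Outlet amounts (n = n₀ + Σ ν·ξ):
  D: 267 − 2(66.75) = 133.5
  E: 0 + 2(66.75) − 1(37.2) = 96.3
  C: 0 + 3(37.2) = 111.6
Total out = 341.4 kmol; y_C = 111.6 / 341.4 = 0.3269.

0.327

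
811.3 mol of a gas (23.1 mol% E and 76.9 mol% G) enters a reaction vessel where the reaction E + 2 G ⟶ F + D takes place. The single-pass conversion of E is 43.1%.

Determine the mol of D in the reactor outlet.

E reacted = 0.431 × 187.4 = 80.77 mol; ν_E = −1, so ξ = 80.77/1 = 80.77 mol.
Outlet amounts (n = n₀ + ν ξ):
  E: 187.4 − 1(80.77) = 106.6
  G: 623.9 − 2(80.77) = 462.3
  F: 0 + 1(80.77) = 80.77
  D: 0 + 1(80.77) = 80.77

80.8 mol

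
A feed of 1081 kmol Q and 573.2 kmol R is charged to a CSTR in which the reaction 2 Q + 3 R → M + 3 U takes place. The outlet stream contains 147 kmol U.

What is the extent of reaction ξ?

For U: n = n₀ + 3ξ → 147 = 0 + 3ξ, giving ξ = 49 kmol.
Outlet amounts (n = n₀ + ν ξ):
  Q: 1081 − 2(49) = 983
  R: 573.2 − 3(49) = 426.2
  M: 0 + 1(49) = 49
  U: 0 + 3(49) = 147

ξ = 49 kmol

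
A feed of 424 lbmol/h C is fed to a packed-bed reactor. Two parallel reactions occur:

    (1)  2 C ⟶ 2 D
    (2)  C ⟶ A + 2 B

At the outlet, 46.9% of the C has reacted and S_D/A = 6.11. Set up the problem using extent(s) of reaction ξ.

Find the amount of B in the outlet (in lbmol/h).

55.9 lbmol/h

Conversion of C: C consumed = 0.469 × 424 = 198.9 lbmol/h = 2ξ₁ + 1ξ₂.
Selectivity: 2ξ₁ / (1ξ₂) = 6.11 → ξ₁ = 3.055 ξ₂.
Substitute: (2·3.055 + 1) ξ₂ = 198.9 → ξ₂ = 27.97 lbmol/h, ξ₁ = 85.44 lbmol/h.
Outlet amounts (n = n₀ + Σ ν·ξ):
  C: 424 − 2(85.44) − 1(27.97) = 225.1
  D: 0 + 2(85.44) = 170.9
  A: 0 + 1(27.97) = 27.97
  B: 0 + 2(27.97) = 55.94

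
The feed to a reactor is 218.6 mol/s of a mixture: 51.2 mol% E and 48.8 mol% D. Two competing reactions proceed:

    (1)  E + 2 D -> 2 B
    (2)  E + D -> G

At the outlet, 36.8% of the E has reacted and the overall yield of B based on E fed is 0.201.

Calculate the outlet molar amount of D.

Yield of B: 2ξ₁ / 111.9 = 0.201 → ξ₁ = 11.25 mol/s.
Conversion of E: 1ξ₁ + 1ξ₂ = 0.368 × 111.9 = 41.19 → ξ₂ = 29.94 mol/s.
Outlet amounts (n = n₀ + Σ ν·ξ):
  E: 111.9 − 1(11.25) − 1(29.94) = 70.74
  D: 106.7 − 2(11.25) − 1(29.94) = 54.24
  B: 0 + 2(11.25) = 22.5
  G: 0 + 1(29.94) = 29.94

54.2 mol/s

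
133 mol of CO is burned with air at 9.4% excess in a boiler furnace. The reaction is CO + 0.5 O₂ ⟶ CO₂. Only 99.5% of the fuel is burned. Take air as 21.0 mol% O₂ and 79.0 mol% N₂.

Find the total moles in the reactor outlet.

413 mol

Stoichiometric O₂ = 0.5 × 133 = 66.5 mol; O₂ fed = 66.5 × 1.094 = 72.75 mol.
N₂ fed = 72.75 × 79/21 = 273.7 mol.
Fuel reacted = 0.995 × 133 → ξ = 132.3 mol.
Outlet (n = n₀ + ν ξ):
  CO: 133 − 1(132.3) = 0.665
  O₂: 72.75 − 0.5(132.3) = 6.584
  N₂: 273.7 (inert)
  CO₂: 0 + 1(132.3) = 132.3
Total out = 0.665 + 6.584 + 273.7 + 132.3 = 413.3 mol.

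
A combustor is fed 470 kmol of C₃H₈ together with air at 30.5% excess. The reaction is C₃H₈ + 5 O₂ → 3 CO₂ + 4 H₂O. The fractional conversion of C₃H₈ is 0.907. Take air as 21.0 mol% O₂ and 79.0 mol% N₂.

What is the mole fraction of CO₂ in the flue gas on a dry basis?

Stoichiometric O₂ = 5 × 470 = 2350 kmol; O₂ fed = 2350 × 1.305 = 3067 kmol.
N₂ fed = 3067 × 79/21 = 11540 kmol.
Fuel reacted = 0.907 × 470 → ξ = 426.3 kmol.
Outlet (n = n₀ + ν ξ):
  C₃H₈: 470 − 1(426.3) = 43.71
  O₂: 3067 − 5(426.3) = 935.3
  N₂: 11540 (inert)
  CO₂: 0 + 3(426.3) = 1279
  H₂O: 0 + 4(426.3) = 1705
Dry total = 13790 kmol; y_CO₂ (dry) = 1279 / 13790 = 0.09271.

0.0927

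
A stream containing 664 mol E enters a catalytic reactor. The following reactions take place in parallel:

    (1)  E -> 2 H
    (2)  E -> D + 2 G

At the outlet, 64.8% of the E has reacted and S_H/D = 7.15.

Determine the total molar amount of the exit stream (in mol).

Conversion of E: E consumed = 0.648 × 664 = 430.3 mol = 1ξ₁ + 1ξ₂.
Selectivity: 2ξ₁ / (1ξ₂) = 7.15 → ξ₁ = 3.575 ξ₂.
Substitute: (1·3.575 + 1) ξ₂ = 430.3 → ξ₂ = 94.05 mol, ξ₁ = 336.2 mol.
Outlet amounts (n = n₀ + Σ ν·ξ):
  E: 664 − 1(336.2) − 1(94.05) = 233.7
  H: 0 + 2(336.2) = 672.4
  D: 0 + 1(94.05) = 94.05
  G: 0 + 2(94.05) = 188.1
Total out = 233.7 + 672.4 + 94.05 + 188.1 = 1188 mol.

1190 mol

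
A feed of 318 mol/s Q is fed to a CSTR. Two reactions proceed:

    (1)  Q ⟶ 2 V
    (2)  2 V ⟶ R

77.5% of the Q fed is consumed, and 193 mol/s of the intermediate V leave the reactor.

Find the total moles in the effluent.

Conversion of Q: Q consumed = 1ξ₁ = 0.775 × 318 → ξ₁ = 246.5 mol/s.
V balance: n_V = 0 + 2ξ₁ − 2ξ₂ = 193 → ξ₂ = (2·246.5 − 193)/2 = 150 mol/s.
Outlet amounts (n = n₀ + Σ ν·ξ):
  Q: 318 − 1(246.5) = 71.55
  V: 0 + 2(246.5) − 2(150) = 193
  R: 0 + 1(150) = 150
Total out = 71.55 + 193 + 150 = 414.5 mol/s.

414 mol/s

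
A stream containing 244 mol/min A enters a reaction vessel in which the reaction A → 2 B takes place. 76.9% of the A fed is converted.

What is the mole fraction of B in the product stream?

0.869

A reacted = 0.769 × 244 = 187.6 mol/min; ν_A = −1, so ξ = 187.6/1 = 187.6 mol/min.
Outlet amounts (n = n₀ + ν ξ):
  A: 244 − 1(187.6) = 56.36
  B: 0 + 2(187.6) = 375.3
Total out = 431.6 mol/min; y_B = 375.3 / 431.6 = 0.8694.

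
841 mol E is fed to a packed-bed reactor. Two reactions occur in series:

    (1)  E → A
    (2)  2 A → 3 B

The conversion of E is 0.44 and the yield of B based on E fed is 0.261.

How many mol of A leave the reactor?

Conversion of E: E consumed = 1ξ₁ = 0.44 × 841 → ξ₁ = 370 mol.
Yield of B: 3ξ₂ / 841 = 0.261 → ξ₂ = 73.17 mol.
Outlet amounts (n = n₀ + Σ ν·ξ):
  E: 841 − 1(370) = 471
  A: 0 + 1(370) − 2(73.17) = 223.7
  B: 0 + 3(73.17) = 219.5

224 mol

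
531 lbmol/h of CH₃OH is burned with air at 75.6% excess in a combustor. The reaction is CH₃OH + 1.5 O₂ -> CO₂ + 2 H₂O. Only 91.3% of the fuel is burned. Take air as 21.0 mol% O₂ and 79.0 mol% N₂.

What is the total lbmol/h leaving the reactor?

7430 lbmol/h

Stoichiometric O₂ = 1.5 × 531 = 796.5 lbmol/h; O₂ fed = 796.5 × 1.756 = 1399 lbmol/h.
N₂ fed = 1399 × 79/21 = 5262 lbmol/h.
Fuel reacted = 0.913 × 531 → ξ = 484.8 lbmol/h.
Outlet (n = n₀ + ν ξ):
  CH₃OH: 531 − 1(484.8) = 46.2
  O₂: 1399 − 1.5(484.8) = 671.4
  N₂: 5262 (inert)
  CO₂: 0 + 1(484.8) = 484.8
  H₂O: 0 + 2(484.8) = 969.6
Total out = 46.2 + 671.4 + 5262 + 484.8 + 969.6 = 7434 lbmol/h.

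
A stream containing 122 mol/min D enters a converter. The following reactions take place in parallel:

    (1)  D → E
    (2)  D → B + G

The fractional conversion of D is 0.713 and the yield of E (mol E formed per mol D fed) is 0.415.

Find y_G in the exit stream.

Yield of E: 1ξ₁ / 122 = 0.415 → ξ₁ = 50.63 mol/min.
Conversion of D: 1ξ₁ + 1ξ₂ = 0.713 × 122 = 86.99 → ξ₂ = 36.36 mol/min.
Outlet amounts (n = n₀ + Σ ν·ξ):
  D: 122 − 1(50.63) − 1(36.36) = 35.01
  E: 0 + 1(50.63) = 50.63
  B: 0 + 1(36.36) = 36.36
  G: 0 + 1(36.36) = 36.36
Total out = 158.4 mol/min; y_G = 36.36 / 158.4 = 0.2296.

0.23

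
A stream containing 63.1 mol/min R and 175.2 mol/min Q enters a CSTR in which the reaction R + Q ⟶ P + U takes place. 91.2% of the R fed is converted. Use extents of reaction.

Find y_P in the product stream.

R reacted = 0.912 × 63.1 = 57.55 mol/min; ν_R = −1, so ξ = 57.55/1 = 57.55 mol/min.
Outlet amounts (n = n₀ + ν ξ):
  R: 63.1 − 1(57.55) = 5.553
  Q: 175.2 − 1(57.55) = 117.7
  P: 0 + 1(57.55) = 57.55
  U: 0 + 1(57.55) = 57.55
Total out = 238.3 mol/min; y_P = 57.55 / 238.3 = 0.2415.

0.241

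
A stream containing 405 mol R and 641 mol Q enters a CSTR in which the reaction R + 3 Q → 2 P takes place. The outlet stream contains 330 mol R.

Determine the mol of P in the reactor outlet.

For R: n = n₀ − 1ξ → 330 = 405 − 1ξ, giving ξ = 75 mol.
Outlet amounts (n = n₀ + ν ξ):
  R: 405 − 1(75) = 330
  Q: 641 − 3(75) = 416
  P: 0 + 2(75) = 150

150 mol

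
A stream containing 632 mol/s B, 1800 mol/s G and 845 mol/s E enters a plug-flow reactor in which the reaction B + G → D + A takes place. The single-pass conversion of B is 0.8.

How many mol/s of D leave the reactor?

B reacted = 0.8 × 632 = 505.6 mol/s; ν_B = −1, so ξ = 505.6/1 = 505.6 mol/s.
Outlet amounts (n = n₀ + ν ξ):
  B: 632 − 1(505.6) = 126.4
  G: 1800 − 1(505.6) = 1294
  D: 0 + 1(505.6) = 505.6
  A: 0 + 1(505.6) = 505.6
  E: 845 (inert)

506 mol/s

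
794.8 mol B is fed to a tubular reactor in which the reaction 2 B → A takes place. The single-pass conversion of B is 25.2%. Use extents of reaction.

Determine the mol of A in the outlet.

B reacted = 0.252 × 794.8 = 200.3 mol; ν_B = −2, so ξ = 200.3/2 = 100.1 mol.
Outlet amounts (n = n₀ + ν ξ):
  B: 794.8 − 2(100.1) = 594.5
  A: 0 + 1(100.1) = 100.1

100 mol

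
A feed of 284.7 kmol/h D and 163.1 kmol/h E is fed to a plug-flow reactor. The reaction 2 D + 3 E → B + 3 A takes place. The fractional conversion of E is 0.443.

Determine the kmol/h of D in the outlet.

E reacted = 0.443 × 163.1 = 72.25 kmol/h; ν_E = −3, so ξ = 72.25/3 = 24.08 kmol/h.
Outlet amounts (n = n₀ + ν ξ):
  D: 284.7 − 2(24.08) = 236.5
  E: 163.1 − 3(24.08) = 90.85
  B: 0 + 1(24.08) = 24.08
  A: 0 + 3(24.08) = 72.25

237 kmol/h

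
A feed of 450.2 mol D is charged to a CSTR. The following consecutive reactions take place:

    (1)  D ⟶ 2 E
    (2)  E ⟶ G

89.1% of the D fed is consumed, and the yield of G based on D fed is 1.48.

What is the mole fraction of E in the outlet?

Conversion of D: D consumed = 1ξ₁ = 0.891 × 450.2 → ξ₁ = 401.1 mol.
Yield of G: 1ξ₂ / 450.2 = 1.48 → ξ₂ = 666.3 mol.
Outlet amounts (n = n₀ + Σ ν·ξ):
  D: 450.2 − 1(401.1) = 49.07
  E: 0 + 2(401.1) − 1(666.3) = 136
  G: 0 + 1(666.3) = 666.3
Total out = 851.3 mol; y_E = 136 / 851.3 = 0.1597.

0.16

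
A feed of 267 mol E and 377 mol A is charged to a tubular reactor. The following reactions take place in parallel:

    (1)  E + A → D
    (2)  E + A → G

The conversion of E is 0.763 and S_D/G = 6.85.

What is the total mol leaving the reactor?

Conversion of E: E consumed = 0.763 × 267 = 203.7 mol = 1ξ₁ + 1ξ₂.
Selectivity: 1ξ₁ / (1ξ₂) = 6.85 → ξ₁ = 6.85 ξ₂.
Substitute: (1·6.85 + 1) ξ₂ = 203.7 → ξ₂ = 25.95 mol, ξ₁ = 177.8 mol.
Outlet amounts (n = n₀ + Σ ν·ξ):
  E: 267 − 1(177.8) − 1(25.95) = 63.28
  A: 377 − 1(177.8) − 1(25.95) = 173.3
  D: 0 + 1(177.8) = 177.8
  G: 0 + 1(25.95) = 25.95
Total out = 63.28 + 173.3 + 177.8 + 25.95 = 440.3 mol.

440 mol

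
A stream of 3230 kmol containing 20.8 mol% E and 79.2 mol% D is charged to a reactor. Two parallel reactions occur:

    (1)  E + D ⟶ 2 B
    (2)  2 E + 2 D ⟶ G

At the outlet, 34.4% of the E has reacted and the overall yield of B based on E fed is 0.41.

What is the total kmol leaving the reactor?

3090 kmol

Yield of B: 2ξ₁ / 671.8 = 0.41 → ξ₁ = 137.7 kmol.
Conversion of E: 1ξ₁ + 2ξ₂ = 0.344 × 671.8 = 231.1 → ξ₂ = 46.69 kmol.
Outlet amounts (n = n₀ + Σ ν·ξ):
  E: 671.8 − 1(137.7) − 2(46.69) = 440.7
  D: 2558 − 1(137.7) − 2(46.69) = 2327
  B: 0 + 2(137.7) = 275.5
  G: 0 + 1(46.69) = 46.69
Total out = 440.7 + 2327 + 275.5 + 46.69 = 3090 kmol.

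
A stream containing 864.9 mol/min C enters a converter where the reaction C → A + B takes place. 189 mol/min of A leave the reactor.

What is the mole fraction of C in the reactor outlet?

For A: n = n₀ + 1ξ → 189 = 0 + 1ξ, giving ξ = 189 mol/min.
Outlet amounts (n = n₀ + ν ξ):
  C: 864.9 − 1(189) = 675.9
  A: 0 + 1(189) = 189
  B: 0 + 1(189) = 189
Total out = 1054 mol/min; y_C = 675.9 / 1054 = 0.6413.

0.641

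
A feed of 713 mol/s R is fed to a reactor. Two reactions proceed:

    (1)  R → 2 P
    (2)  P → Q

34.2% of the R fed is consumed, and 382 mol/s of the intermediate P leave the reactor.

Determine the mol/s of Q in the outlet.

106 mol/s

Conversion of R: R consumed = 1ξ₁ = 0.342 × 713 → ξ₁ = 243.8 mol/s.
P balance: n_P = 0 + 2ξ₁ − 1ξ₂ = 382 → ξ₂ = (2·243.8 − 382)/1 = 105.7 mol/s.
Outlet amounts (n = n₀ + Σ ν·ξ):
  R: 713 − 1(243.8) = 469.2
  P: 0 + 2(243.8) − 1(105.7) = 382
  Q: 0 + 1(105.7) = 105.7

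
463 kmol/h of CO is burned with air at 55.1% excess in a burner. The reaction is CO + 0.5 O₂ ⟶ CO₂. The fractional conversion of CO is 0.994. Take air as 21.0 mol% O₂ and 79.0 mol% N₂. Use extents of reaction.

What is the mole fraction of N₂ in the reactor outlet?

0.695

Stoichiometric O₂ = 0.5 × 463 = 231.5 kmol/h; O₂ fed = 231.5 × 1.551 = 359.1 kmol/h.
N₂ fed = 359.1 × 79/21 = 1351 kmol/h.
Fuel reacted = 0.994 × 463 → ξ = 460.2 kmol/h.
Outlet (n = n₀ + ν ξ):
  CO: 463 − 1(460.2) = 2.778
  O₂: 359.1 − 0.5(460.2) = 128.9
  N₂: 1351 (inert)
  CO₂: 0 + 1(460.2) = 460.2
Total out = 1943 kmol/h; y_N₂ = 1351 / 1943 = 0.6953.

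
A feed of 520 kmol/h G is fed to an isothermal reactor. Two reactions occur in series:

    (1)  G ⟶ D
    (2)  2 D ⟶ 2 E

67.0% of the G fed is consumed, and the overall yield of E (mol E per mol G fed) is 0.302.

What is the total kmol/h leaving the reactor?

Conversion of G: G consumed = 1ξ₁ = 0.67 × 520 → ξ₁ = 348.4 kmol/h.
Yield of E: 2ξ₂ / 520 = 0.302 → ξ₂ = 78.52 kmol/h.
Outlet amounts (n = n₀ + Σ ν·ξ):
  G: 520 − 1(348.4) = 171.6
  D: 0 + 1(348.4) − 2(78.52) = 191.4
  E: 0 + 2(78.52) = 157
Total out = 171.6 + 191.4 + 157 = 520 kmol/h.

520 kmol/h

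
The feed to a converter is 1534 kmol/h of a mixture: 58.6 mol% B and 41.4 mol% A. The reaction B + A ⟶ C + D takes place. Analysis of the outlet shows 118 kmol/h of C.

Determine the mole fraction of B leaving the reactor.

For C: n = n₀ + 1ξ → 118 = 0 + 1ξ, giving ξ = 118 kmol/h.
Outlet amounts (n = n₀ + ν ξ):
  B: 898.9 − 1(118) = 780.9
  A: 635.1 − 1(118) = 517.1
  C: 0 + 1(118) = 118
  D: 0 + 1(118) = 118
Total out = 1534 kmol/h; y_B = 780.9 / 1534 = 0.5091.

0.509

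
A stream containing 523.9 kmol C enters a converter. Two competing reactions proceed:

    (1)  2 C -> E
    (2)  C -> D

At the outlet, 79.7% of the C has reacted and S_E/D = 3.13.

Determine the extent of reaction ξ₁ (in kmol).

Conversion of C: C consumed = 0.797 × 523.9 = 417.5 kmol = 2ξ₁ + 1ξ₂.
Selectivity: 1ξ₁ / (1ξ₂) = 3.13 → ξ₁ = 3.13 ξ₂.
Substitute: (2·3.13 + 1) ξ₂ = 417.5 → ξ₂ = 57.51 kmol, ξ₁ = 180 kmol.
Outlet amounts (n = n₀ + Σ ν·ξ):
  C: 523.9 − 2(180) − 1(57.51) = 106.4
  E: 0 + 1(180) = 180
  D: 0 + 1(57.51) = 57.51

ξ₁ = 180 kmol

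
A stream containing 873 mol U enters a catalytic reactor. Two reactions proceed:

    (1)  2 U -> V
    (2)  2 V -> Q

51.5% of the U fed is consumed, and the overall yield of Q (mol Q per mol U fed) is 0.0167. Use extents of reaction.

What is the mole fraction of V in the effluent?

0.309

Conversion of U: U consumed = 2ξ₁ = 0.515 × 873 → ξ₁ = 224.8 mol.
Yield of Q: 1ξ₂ / 873 = 0.0167 → ξ₂ = 14.58 mol.
Outlet amounts (n = n₀ + Σ ν·ξ):
  U: 873 − 2(224.8) = 423.4
  V: 0 + 1(224.8) − 2(14.58) = 195.6
  Q: 0 + 1(14.58) = 14.58
Total out = 633.6 mol; y_V = 195.6 / 633.6 = 0.3088.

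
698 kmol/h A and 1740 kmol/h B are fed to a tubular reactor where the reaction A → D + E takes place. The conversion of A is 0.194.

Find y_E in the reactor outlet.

0.0526

A reacted = 0.194 × 698 = 135.4 kmol/h; ν_A = −1, so ξ = 135.4/1 = 135.4 kmol/h.
Outlet amounts (n = n₀ + ν ξ):
  A: 698 − 1(135.4) = 562.6
  D: 0 + 1(135.4) = 135.4
  E: 0 + 1(135.4) = 135.4
  B: 1740 (inert)
Total out = 2573 kmol/h; y_E = 135.4 / 2573 = 0.05262.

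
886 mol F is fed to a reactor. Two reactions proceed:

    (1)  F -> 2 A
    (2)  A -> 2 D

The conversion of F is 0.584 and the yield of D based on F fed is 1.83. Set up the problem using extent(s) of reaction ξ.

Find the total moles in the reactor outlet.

Conversion of F: F consumed = 1ξ₁ = 0.584 × 886 → ξ₁ = 517.4 mol.
Yield of D: 2ξ₂ / 886 = 1.83 → ξ₂ = 810.7 mol.
Outlet amounts (n = n₀ + Σ ν·ξ):
  F: 886 − 1(517.4) = 368.6
  A: 0 + 2(517.4) − 1(810.7) = 224.2
  D: 0 + 2(810.7) = 1621
Total out = 368.6 + 224.2 + 1621 = 2214 mol.

2210 mol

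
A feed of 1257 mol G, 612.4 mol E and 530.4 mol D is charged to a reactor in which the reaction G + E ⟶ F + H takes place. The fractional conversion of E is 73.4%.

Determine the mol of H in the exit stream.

E reacted = 0.734 × 612.4 = 449.5 mol; ν_E = −1, so ξ = 449.5/1 = 449.5 mol.
Outlet amounts (n = n₀ + ν ξ):
  G: 1257 − 1(449.5) = 807.5
  E: 612.4 − 1(449.5) = 162.9
  F: 0 + 1(449.5) = 449.5
  H: 0 + 1(449.5) = 449.5
  D: 530.4 (inert)

450 mol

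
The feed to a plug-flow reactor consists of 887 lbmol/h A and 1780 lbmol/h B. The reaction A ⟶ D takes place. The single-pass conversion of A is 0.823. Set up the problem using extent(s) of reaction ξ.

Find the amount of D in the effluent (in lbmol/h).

730 lbmol/h

A reacted = 0.823 × 887 = 730 lbmol/h; ν_A = −1, so ξ = 730/1 = 730 lbmol/h.
Outlet amounts (n = n₀ + ν ξ):
  A: 887 − 1(730) = 157
  D: 0 + 1(730) = 730
  B: 1780 (inert)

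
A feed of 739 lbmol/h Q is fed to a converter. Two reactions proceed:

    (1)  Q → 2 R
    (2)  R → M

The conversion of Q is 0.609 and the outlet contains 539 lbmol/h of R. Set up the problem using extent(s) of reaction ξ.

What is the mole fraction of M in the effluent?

0.304

Conversion of Q: Q consumed = 1ξ₁ = 0.609 × 739 → ξ₁ = 450.1 lbmol/h.
R balance: n_R = 0 + 2ξ₁ − 1ξ₂ = 539 → ξ₂ = (2·450.1 − 539)/1 = 361.1 lbmol/h.
Outlet amounts (n = n₀ + Σ ν·ξ):
  Q: 739 − 1(450.1) = 288.9
  R: 0 + 2(450.1) − 1(361.1) = 539
  M: 0 + 1(361.1) = 361.1
Total out = 1189 lbmol/h; y_M = 361.1 / 1189 = 0.3037.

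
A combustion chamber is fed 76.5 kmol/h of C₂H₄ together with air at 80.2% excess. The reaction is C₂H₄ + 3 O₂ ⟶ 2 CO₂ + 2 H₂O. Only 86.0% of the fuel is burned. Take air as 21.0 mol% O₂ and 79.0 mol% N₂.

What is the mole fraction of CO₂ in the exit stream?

0.0643

Stoichiometric O₂ = 3 × 76.5 = 229.5 kmol/h; O₂ fed = 229.5 × 1.802 = 413.6 kmol/h.
N₂ fed = 413.6 × 79/21 = 1556 kmol/h.
Fuel reacted = 0.86 × 76.5 → ξ = 65.79 kmol/h.
Outlet (n = n₀ + ν ξ):
  C₂H₄: 76.5 − 1(65.79) = 10.71
  O₂: 413.6 − 3(65.79) = 216.2
  N₂: 1556 (inert)
  CO₂: 0 + 2(65.79) = 131.6
  H₂O: 0 + 2(65.79) = 131.6
Total out = 2046 kmol/h; y_CO₂ = 131.6 / 2046 = 0.06432.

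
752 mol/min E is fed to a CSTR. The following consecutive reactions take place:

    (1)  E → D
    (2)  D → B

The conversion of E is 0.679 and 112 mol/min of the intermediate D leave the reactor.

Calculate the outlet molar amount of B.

Conversion of E: E consumed = 1ξ₁ = 0.679 × 752 → ξ₁ = 510.6 mol/min.
D balance: n_D = 0 + 1ξ₁ − 1ξ₂ = 112 → ξ₂ = (1·510.6 − 112)/1 = 398.6 mol/min.
Outlet amounts (n = n₀ + Σ ν·ξ):
  E: 752 − 1(510.6) = 241.4
  D: 0 + 1(510.6) − 1(398.6) = 112
  B: 0 + 1(398.6) = 398.6

399 mol/min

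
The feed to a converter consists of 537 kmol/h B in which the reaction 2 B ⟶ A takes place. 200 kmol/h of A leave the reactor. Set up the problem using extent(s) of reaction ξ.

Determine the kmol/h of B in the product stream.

For A: n = n₀ + 1ξ → 200 = 0 + 1ξ, giving ξ = 200 kmol/h.
Outlet amounts (n = n₀ + ν ξ):
  B: 537 − 2(200) = 137
  A: 0 + 1(200) = 200

137 kmol/h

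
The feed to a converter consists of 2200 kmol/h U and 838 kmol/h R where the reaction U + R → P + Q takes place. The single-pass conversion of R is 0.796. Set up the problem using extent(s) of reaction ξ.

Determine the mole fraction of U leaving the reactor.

0.505

R reacted = 0.796 × 838 = 667 kmol/h; ν_R = −1, so ξ = 667/1 = 667 kmol/h.
Outlet amounts (n = n₀ + ν ξ):
  U: 2200 − 1(667) = 1533
  R: 838 − 1(667) = 171
  P: 0 + 1(667) = 667
  Q: 0 + 1(667) = 667
Total out = 3038 kmol/h; y_U = 1533 / 3038 = 0.5046.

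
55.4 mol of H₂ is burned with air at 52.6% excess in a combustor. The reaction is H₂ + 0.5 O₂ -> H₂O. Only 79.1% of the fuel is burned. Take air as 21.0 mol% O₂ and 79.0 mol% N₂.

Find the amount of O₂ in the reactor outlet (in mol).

Stoichiometric O₂ = 0.5 × 55.4 = 27.7 mol; O₂ fed = 27.7 × 1.526 = 42.27 mol.
N₂ fed = 42.27 × 79/21 = 159 mol.
Fuel reacted = 0.791 × 55.4 → ξ = 43.82 mol.
Outlet (n = n₀ + ν ξ):
  H₂: 55.4 − 1(43.82) = 11.58
  O₂: 42.27 − 0.5(43.82) = 20.36
  N₂: 159 (inert)
  H₂O: 0 + 1(43.82) = 43.82

20.4 mol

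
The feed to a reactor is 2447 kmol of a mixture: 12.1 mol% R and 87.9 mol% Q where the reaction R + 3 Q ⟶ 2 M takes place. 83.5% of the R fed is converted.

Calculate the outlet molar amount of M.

494 kmol

R reacted = 0.835 × 296.1 = 247.2 kmol; ν_R = −1, so ξ = 247.2/1 = 247.2 kmol.
Outlet amounts (n = n₀ + ν ξ):
  R: 296.1 − 1(247.2) = 48.85
  Q: 2151 − 3(247.2) = 1409
  M: 0 + 2(247.2) = 494.5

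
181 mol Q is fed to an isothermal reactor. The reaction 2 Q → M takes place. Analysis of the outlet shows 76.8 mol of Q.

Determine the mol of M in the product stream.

52.1 mol

For Q: n = n₀ − 2ξ → 76.8 = 181 − 2ξ, giving ξ = 52.1 mol.
Outlet amounts (n = n₀ + ν ξ):
  Q: 181 − 2(52.1) = 76.8
  M: 0 + 1(52.1) = 52.1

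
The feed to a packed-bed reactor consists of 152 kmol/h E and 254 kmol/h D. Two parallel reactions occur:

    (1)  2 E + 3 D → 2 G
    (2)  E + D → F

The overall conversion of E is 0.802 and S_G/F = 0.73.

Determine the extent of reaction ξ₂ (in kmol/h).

ξ₂ = 70.5 kmol/h

Conversion of E: E consumed = 0.802 × 152 = 121.9 kmol/h = 2ξ₁ + 1ξ₂.
Selectivity: 2ξ₁ / (1ξ₂) = 0.73 → ξ₁ = 0.365 ξ₂.
Substitute: (2·0.365 + 1) ξ₂ = 121.9 → ξ₂ = 70.46 kmol/h, ξ₁ = 25.72 kmol/h.
Outlet amounts (n = n₀ + Σ ν·ξ):
  E: 152 − 2(25.72) − 1(70.46) = 30.1
  D: 254 − 3(25.72) − 1(70.46) = 106.4
  G: 0 + 2(25.72) = 51.44
  F: 0 + 1(70.46) = 70.46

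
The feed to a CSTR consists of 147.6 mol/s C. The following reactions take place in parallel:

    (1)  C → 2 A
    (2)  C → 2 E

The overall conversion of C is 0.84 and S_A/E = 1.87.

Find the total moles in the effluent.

272 mol/s

Conversion of C: C consumed = 0.84 × 147.6 = 124 mol/s = 1ξ₁ + 1ξ₂.
Selectivity: 2ξ₁ / (2ξ₂) = 1.87 → ξ₁ = 1.87 ξ₂.
Substitute: (1·1.87 + 1) ξ₂ = 124 → ξ₂ = 43.2 mol/s, ξ₁ = 80.78 mol/s.
Outlet amounts (n = n₀ + Σ ν·ξ):
  C: 147.6 − 1(80.78) − 1(43.2) = 23.62
  A: 0 + 2(80.78) = 161.6
  E: 0 + 2(43.2) = 86.4
Total out = 23.62 + 161.6 + 86.4 = 271.6 mol/s.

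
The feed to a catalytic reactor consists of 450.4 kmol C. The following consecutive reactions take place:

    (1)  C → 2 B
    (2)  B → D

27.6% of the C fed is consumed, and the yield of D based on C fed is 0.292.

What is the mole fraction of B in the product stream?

Conversion of C: C consumed = 1ξ₁ = 0.276 × 450.4 → ξ₁ = 124.3 kmol.
Yield of D: 1ξ₂ / 450.4 = 0.292 → ξ₂ = 131.5 kmol.
Outlet amounts (n = n₀ + Σ ν·ξ):
  C: 450.4 − 1(124.3) = 326.1
  B: 0 + 2(124.3) − 1(131.5) = 117.1
  D: 0 + 1(131.5) = 131.5
Total out = 574.7 kmol; y_B = 117.1 / 574.7 = 0.2038.

0.204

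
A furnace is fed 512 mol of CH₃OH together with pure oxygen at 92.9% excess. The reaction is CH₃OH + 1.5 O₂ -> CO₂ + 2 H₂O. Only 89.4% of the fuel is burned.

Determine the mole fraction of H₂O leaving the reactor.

Stoichiometric O₂ = 1.5 × 512 = 768 mol; O₂ fed = 768 × 1.929 = 1481 mol.
Fuel reacted = 0.894 × 512 → ξ = 457.7 mol.
Outlet (n = n₀ + ν ξ):
  CH₃OH: 512 − 1(457.7) = 54.27
  O₂: 1481 − 1.5(457.7) = 794.9
  CO₂: 0 + 1(457.7) = 457.7
  H₂O: 0 + 2(457.7) = 915.5
Total out = 2222 mol; y_H₂O = 915.5 / 2222 = 0.4119.

0.412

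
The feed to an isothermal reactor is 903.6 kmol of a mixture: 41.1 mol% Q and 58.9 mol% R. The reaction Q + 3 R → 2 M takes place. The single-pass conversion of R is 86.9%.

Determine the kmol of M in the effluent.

R reacted = 0.869 × 532.2 = 462.5 kmol; ν_R = −3, so ξ = 462.5/3 = 154.2 kmol.
Outlet amounts (n = n₀ + ν ξ):
  Q: 371.4 − 1(154.2) = 217.2
  R: 532.2 − 3(154.2) = 69.72
  M: 0 + 2(154.2) = 308.3

308 kmol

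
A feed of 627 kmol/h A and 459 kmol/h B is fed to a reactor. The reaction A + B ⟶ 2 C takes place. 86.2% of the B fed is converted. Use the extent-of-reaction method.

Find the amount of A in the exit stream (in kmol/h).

B reacted = 0.862 × 459 = 395.7 kmol/h; ν_B = −1, so ξ = 395.7/1 = 395.7 kmol/h.
Outlet amounts (n = n₀ + ν ξ):
  A: 627 − 1(395.7) = 231.3
  B: 459 − 1(395.7) = 63.34
  C: 0 + 2(395.7) = 791.3

231 kmol/h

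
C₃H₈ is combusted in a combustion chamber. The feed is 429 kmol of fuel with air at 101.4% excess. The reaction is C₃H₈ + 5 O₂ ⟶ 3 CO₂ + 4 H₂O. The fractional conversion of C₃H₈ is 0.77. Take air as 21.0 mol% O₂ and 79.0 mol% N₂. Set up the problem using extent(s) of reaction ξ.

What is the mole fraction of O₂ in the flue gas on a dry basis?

0.133

Stoichiometric O₂ = 5 × 429 = 2145 kmol; O₂ fed = 2145 × 2.014 = 4320 kmol.
N₂ fed = 4320 × 79/21 = 16250 kmol.
Fuel reacted = 0.77 × 429 → ξ = 330.3 kmol.
Outlet (n = n₀ + ν ξ):
  C₃H₈: 429 − 1(330.3) = 98.67
  O₂: 4320 − 5(330.3) = 2668
  N₂: 16250 (inert)
  CO₂: 0 + 3(330.3) = 991
  H₂O: 0 + 4(330.3) = 1321
Dry total = 20010 kmol; y_O₂ (dry) = 2668 / 20010 = 0.1334.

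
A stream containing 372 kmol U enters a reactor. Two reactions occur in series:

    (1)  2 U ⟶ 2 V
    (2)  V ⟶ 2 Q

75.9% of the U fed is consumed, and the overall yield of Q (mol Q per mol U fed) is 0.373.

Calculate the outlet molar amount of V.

Conversion of U: U consumed = 2ξ₁ = 0.759 × 372 → ξ₁ = 141.2 kmol.
Yield of Q: 2ξ₂ / 372 = 0.373 → ξ₂ = 69.38 kmol.
Outlet amounts (n = n₀ + Σ ν·ξ):
  U: 372 − 2(141.2) = 89.65
  V: 0 + 2(141.2) − 1(69.38) = 213
  Q: 0 + 2(69.38) = 138.8

213 kmol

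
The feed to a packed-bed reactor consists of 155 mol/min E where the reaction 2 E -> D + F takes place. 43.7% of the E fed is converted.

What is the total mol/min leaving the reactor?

E reacted = 0.437 × 155 = 67.73 mol/min; ν_E = −2, so ξ = 67.73/2 = 33.87 mol/min.
Outlet amounts (n = n₀ + ν ξ):
  E: 155 − 2(33.87) = 87.27
  D: 0 + 1(33.87) = 33.87
  F: 0 + 1(33.87) = 33.87
Total out = 87.27 + 33.87 + 33.87 = 155 mol/min.

155 mol/min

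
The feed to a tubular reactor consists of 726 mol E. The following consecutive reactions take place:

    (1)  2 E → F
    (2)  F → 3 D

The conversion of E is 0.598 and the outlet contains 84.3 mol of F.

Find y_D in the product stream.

0.514

Conversion of E: E consumed = 2ξ₁ = 0.598 × 726 → ξ₁ = 217.1 mol.
F balance: n_F = 0 + 1ξ₁ − 1ξ₂ = 84.3 → ξ₂ = (1·217.1 − 84.3)/1 = 132.8 mol.
Outlet amounts (n = n₀ + Σ ν·ξ):
  E: 726 − 2(217.1) = 291.9
  F: 0 + 1(217.1) − 1(132.8) = 84.3
  D: 0 + 3(132.8) = 398.3
Total out = 774.5 mol; y_D = 398.3 / 774.5 = 0.5143.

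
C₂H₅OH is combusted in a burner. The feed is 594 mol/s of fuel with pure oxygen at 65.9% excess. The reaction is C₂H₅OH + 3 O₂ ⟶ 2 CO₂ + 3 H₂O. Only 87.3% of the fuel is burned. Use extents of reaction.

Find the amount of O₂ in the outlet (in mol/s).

Stoichiometric O₂ = 3 × 594 = 1782 mol/s; O₂ fed = 1782 × 1.659 = 2956 mol/s.
Fuel reacted = 0.873 × 594 → ξ = 518.6 mol/s.
Outlet (n = n₀ + ν ξ):
  C₂H₅OH: 594 − 1(518.6) = 75.44
  O₂: 2956 − 3(518.6) = 1401
  CO₂: 0 + 2(518.6) = 1037
  H₂O: 0 + 3(518.6) = 1556

1400 mol/s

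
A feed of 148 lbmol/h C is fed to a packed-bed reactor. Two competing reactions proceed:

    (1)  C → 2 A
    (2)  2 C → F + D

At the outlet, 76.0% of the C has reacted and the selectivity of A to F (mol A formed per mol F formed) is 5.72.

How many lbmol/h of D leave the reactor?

Conversion of C: C consumed = 0.76 × 148 = 112.5 lbmol/h = 1ξ₁ + 2ξ₂.
Selectivity: 2ξ₁ / (1ξ₂) = 5.72 → ξ₁ = 2.86 ξ₂.
Substitute: (1·2.86 + 2) ξ₂ = 112.5 → ξ₂ = 23.14 lbmol/h, ξ₁ = 66.19 lbmol/h.
Outlet amounts (n = n₀ + Σ ν·ξ):
  C: 148 − 1(66.19) − 2(23.14) = 35.52
  A: 0 + 2(66.19) = 132.4
  F: 0 + 1(23.14) = 23.14
  D: 0 + 1(23.14) = 23.14

23.1 lbmol/h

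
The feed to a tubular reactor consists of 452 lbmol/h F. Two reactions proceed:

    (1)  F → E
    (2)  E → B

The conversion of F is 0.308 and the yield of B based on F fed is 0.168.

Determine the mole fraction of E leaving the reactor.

0.14

Conversion of F: F consumed = 1ξ₁ = 0.308 × 452 → ξ₁ = 139.2 lbmol/h.
Yield of B: 1ξ₂ / 452 = 0.168 → ξ₂ = 75.94 lbmol/h.
Outlet amounts (n = n₀ + Σ ν·ξ):
  F: 452 − 1(139.2) = 312.8
  E: 0 + 1(139.2) − 1(75.94) = 63.28
  B: 0 + 1(75.94) = 75.94
Total out = 452 lbmol/h; y_E = 63.28 / 452 = 0.14.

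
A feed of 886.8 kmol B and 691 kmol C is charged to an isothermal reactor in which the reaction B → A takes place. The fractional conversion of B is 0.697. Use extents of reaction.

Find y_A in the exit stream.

0.392

B reacted = 0.697 × 886.8 = 618.1 kmol; ν_B = −1, so ξ = 618.1/1 = 618.1 kmol.
Outlet amounts (n = n₀ + ν ξ):
  B: 886.8 − 1(618.1) = 268.7
  A: 0 + 1(618.1) = 618.1
  C: 691 (inert)
Total out = 1578 kmol; y_A = 618.1 / 1578 = 0.3917.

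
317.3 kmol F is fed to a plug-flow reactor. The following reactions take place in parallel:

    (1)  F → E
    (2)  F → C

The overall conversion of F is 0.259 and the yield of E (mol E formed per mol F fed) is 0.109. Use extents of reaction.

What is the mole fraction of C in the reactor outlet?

0.15

Yield of E: 1ξ₁ / 317.3 = 0.109 → ξ₁ = 34.59 kmol.
Conversion of F: 1ξ₁ + 1ξ₂ = 0.259 × 317.3 = 82.18 → ξ₂ = 47.59 kmol.
Outlet amounts (n = n₀ + Σ ν·ξ):
  F: 317.3 − 1(34.59) − 1(47.59) = 235.1
  E: 0 + 1(34.59) = 34.59
  C: 0 + 1(47.59) = 47.59
Total out = 317.3 kmol; y_C = 47.59 / 317.3 = 0.15.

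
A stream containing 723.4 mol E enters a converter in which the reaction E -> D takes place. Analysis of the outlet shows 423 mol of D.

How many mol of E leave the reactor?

300 mol

For D: n = n₀ + 1ξ → 423 = 0 + 1ξ, giving ξ = 423 mol.
Outlet amounts (n = n₀ + ν ξ):
  E: 723.4 − 1(423) = 300.4
  D: 0 + 1(423) = 423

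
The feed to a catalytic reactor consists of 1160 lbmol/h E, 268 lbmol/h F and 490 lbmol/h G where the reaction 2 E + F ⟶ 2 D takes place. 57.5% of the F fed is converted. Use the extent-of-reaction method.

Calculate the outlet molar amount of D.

F reacted = 0.575 × 268 = 154.1 lbmol/h; ν_F = −1, so ξ = 154.1/1 = 154.1 lbmol/h.
Outlet amounts (n = n₀ + ν ξ):
  E: 1160 − 2(154.1) = 851.8
  F: 268 − 1(154.1) = 113.9
  D: 0 + 2(154.1) = 308.2
  G: 490 (inert)

308 lbmol/h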